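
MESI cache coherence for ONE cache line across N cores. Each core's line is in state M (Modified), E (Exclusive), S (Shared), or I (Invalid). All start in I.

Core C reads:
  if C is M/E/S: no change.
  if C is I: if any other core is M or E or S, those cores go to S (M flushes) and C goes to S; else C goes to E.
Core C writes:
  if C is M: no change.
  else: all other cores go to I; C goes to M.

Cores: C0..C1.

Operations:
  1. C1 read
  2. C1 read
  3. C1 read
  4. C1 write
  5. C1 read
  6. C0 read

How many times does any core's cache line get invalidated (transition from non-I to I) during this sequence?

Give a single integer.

Answer: 0

Derivation:
Op 1: C1 read [C1 read from I: no other sharers -> C1=E (exclusive)] -> [I,E] (invalidations this op: 0; running total: 0)
Op 2: C1 read [C1 read: already in E, no change] -> [I,E] (invalidations this op: 0; running total: 0)
Op 3: C1 read [C1 read: already in E, no change] -> [I,E] (invalidations this op: 0; running total: 0)
Op 4: C1 write [C1 write: invalidate none -> C1=M] -> [I,M] (invalidations this op: 0; running total: 0)
Op 5: C1 read [C1 read: already in M, no change] -> [I,M] (invalidations this op: 0; running total: 0)
Op 6: C0 read [C0 read from I: others=['C1=M'] -> C0=S, others downsized to S] -> [S,S] (invalidations this op: 0; running total: 0)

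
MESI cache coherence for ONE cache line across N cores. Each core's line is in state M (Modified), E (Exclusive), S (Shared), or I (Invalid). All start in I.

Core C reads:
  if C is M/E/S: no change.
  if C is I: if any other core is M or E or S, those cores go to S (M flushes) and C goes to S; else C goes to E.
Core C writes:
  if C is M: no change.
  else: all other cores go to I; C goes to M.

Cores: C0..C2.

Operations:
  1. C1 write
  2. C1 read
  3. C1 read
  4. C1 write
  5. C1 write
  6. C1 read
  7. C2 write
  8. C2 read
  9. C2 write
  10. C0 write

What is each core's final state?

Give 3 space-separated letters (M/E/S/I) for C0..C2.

Op 1: C1 write [C1 write: invalidate none -> C1=M] -> [I,M,I]
Op 2: C1 read [C1 read: already in M, no change] -> [I,M,I]
Op 3: C1 read [C1 read: already in M, no change] -> [I,M,I]
Op 4: C1 write [C1 write: already M (modified), no change] -> [I,M,I]
Op 5: C1 write [C1 write: already M (modified), no change] -> [I,M,I]
Op 6: C1 read [C1 read: already in M, no change] -> [I,M,I]
Op 7: C2 write [C2 write: invalidate ['C1=M'] -> C2=M] -> [I,I,M]
Op 8: C2 read [C2 read: already in M, no change] -> [I,I,M]
Op 9: C2 write [C2 write: already M (modified), no change] -> [I,I,M]
Op 10: C0 write [C0 write: invalidate ['C2=M'] -> C0=M] -> [M,I,I]

Answer: M I I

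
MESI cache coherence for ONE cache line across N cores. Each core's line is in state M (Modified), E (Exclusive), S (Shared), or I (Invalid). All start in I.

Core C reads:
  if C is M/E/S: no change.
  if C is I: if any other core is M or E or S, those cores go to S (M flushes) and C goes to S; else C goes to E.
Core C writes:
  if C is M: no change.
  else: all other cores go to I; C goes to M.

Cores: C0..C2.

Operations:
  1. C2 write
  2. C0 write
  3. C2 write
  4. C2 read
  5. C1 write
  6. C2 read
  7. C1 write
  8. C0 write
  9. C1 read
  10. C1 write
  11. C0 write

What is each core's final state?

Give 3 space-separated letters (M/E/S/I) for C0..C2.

Answer: M I I

Derivation:
Op 1: C2 write [C2 write: invalidate none -> C2=M] -> [I,I,M]
Op 2: C0 write [C0 write: invalidate ['C2=M'] -> C0=M] -> [M,I,I]
Op 3: C2 write [C2 write: invalidate ['C0=M'] -> C2=M] -> [I,I,M]
Op 4: C2 read [C2 read: already in M, no change] -> [I,I,M]
Op 5: C1 write [C1 write: invalidate ['C2=M'] -> C1=M] -> [I,M,I]
Op 6: C2 read [C2 read from I: others=['C1=M'] -> C2=S, others downsized to S] -> [I,S,S]
Op 7: C1 write [C1 write: invalidate ['C2=S'] -> C1=M] -> [I,M,I]
Op 8: C0 write [C0 write: invalidate ['C1=M'] -> C0=M] -> [M,I,I]
Op 9: C1 read [C1 read from I: others=['C0=M'] -> C1=S, others downsized to S] -> [S,S,I]
Op 10: C1 write [C1 write: invalidate ['C0=S'] -> C1=M] -> [I,M,I]
Op 11: C0 write [C0 write: invalidate ['C1=M'] -> C0=M] -> [M,I,I]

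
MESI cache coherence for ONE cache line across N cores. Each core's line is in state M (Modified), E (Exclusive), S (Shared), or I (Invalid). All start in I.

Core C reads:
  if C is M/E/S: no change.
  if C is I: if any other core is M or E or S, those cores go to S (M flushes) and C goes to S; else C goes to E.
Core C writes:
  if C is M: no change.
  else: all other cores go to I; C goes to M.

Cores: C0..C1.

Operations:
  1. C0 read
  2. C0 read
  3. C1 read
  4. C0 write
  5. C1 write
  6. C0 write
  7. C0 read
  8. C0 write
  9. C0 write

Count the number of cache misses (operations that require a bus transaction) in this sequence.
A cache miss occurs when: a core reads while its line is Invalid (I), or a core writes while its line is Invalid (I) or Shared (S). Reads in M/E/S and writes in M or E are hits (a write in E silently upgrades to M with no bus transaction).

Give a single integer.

Answer: 5

Derivation:
Op 1: C0 read [C0 read from I: no other sharers -> C0=E (exclusive)] -> [E,I] [MISS #1: read from I]
Op 2: C0 read [C0 read: already in E, no change] -> [E,I] [hit: read from E]
Op 3: C1 read [C1 read from I: others=['C0=E'] -> C1=S, others downsized to S] -> [S,S] [MISS #2: read from I]
Op 4: C0 write [C0 write: invalidate ['C1=S'] -> C0=M] -> [M,I] [MISS #3: write from S]
Op 5: C1 write [C1 write: invalidate ['C0=M'] -> C1=M] -> [I,M] [MISS #4: write from I]
Op 6: C0 write [C0 write: invalidate ['C1=M'] -> C0=M] -> [M,I] [MISS #5: write from I]
Op 7: C0 read [C0 read: already in M, no change] -> [M,I] [hit: read from M]
Op 8: C0 write [C0 write: already M (modified), no change] -> [M,I] [hit: write from M]
Op 9: C0 write [C0 write: already M (modified), no change] -> [M,I] [hit: write from M]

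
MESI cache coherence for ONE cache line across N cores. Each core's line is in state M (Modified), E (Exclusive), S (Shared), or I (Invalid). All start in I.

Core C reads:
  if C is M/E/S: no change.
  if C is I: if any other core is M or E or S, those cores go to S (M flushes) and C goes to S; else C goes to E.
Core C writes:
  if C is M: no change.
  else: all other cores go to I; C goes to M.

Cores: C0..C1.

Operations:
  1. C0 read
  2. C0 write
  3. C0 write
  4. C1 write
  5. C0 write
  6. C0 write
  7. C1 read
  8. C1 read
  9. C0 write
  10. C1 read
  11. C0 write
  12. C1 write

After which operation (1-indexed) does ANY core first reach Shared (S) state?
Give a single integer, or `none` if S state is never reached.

Answer: 7

Derivation:
Op 1: C0 read [C0 read from I: no other sharers -> C0=E (exclusive)] -> [E,I]
Op 2: C0 write [C0 write: invalidate none -> C0=M] -> [M,I]
Op 3: C0 write [C0 write: already M (modified), no change] -> [M,I]
Op 4: C1 write [C1 write: invalidate ['C0=M'] -> C1=M] -> [I,M]
Op 5: C0 write [C0 write: invalidate ['C1=M'] -> C0=M] -> [M,I]
Op 6: C0 write [C0 write: already M (modified), no change] -> [M,I]
Op 7: C1 read [C1 read from I: others=['C0=M'] -> C1=S, others downsized to S] -> [S,S]
  -> First S state at op 7; remaining ops need not be traced.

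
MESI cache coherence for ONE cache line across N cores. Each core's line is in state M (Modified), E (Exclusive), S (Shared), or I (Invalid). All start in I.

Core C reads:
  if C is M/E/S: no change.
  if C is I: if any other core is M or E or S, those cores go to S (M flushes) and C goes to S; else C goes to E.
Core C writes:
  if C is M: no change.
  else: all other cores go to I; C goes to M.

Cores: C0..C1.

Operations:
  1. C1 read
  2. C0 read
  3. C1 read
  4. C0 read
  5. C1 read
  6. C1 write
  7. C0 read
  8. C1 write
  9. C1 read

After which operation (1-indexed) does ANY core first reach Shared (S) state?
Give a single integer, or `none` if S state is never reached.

Answer: 2

Derivation:
Op 1: C1 read [C1 read from I: no other sharers -> C1=E (exclusive)] -> [I,E]
Op 2: C0 read [C0 read from I: others=['C1=E'] -> C0=S, others downsized to S] -> [S,S]
  -> First S state at op 2; remaining ops need not be traced.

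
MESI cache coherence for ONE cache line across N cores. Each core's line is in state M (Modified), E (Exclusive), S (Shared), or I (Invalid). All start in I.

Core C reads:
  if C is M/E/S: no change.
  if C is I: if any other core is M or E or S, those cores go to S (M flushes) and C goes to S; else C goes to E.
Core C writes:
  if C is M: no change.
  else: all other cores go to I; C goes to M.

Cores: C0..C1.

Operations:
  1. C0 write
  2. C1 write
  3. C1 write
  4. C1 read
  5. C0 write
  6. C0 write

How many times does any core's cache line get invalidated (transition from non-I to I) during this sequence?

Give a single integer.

Op 1: C0 write [C0 write: invalidate none -> C0=M] -> [M,I] (invalidations this op: 0; running total: 0)
Op 2: C1 write [C1 write: invalidate ['C0=M'] -> C1=M] -> [I,M] (invalidations this op: 1; running total: 1)
Op 3: C1 write [C1 write: already M (modified), no change] -> [I,M] (invalidations this op: 0; running total: 1)
Op 4: C1 read [C1 read: already in M, no change] -> [I,M] (invalidations this op: 0; running total: 1)
Op 5: C0 write [C0 write: invalidate ['C1=M'] -> C0=M] -> [M,I] (invalidations this op: 1; running total: 2)
Op 6: C0 write [C0 write: already M (modified), no change] -> [M,I] (invalidations this op: 0; running total: 2)

Answer: 2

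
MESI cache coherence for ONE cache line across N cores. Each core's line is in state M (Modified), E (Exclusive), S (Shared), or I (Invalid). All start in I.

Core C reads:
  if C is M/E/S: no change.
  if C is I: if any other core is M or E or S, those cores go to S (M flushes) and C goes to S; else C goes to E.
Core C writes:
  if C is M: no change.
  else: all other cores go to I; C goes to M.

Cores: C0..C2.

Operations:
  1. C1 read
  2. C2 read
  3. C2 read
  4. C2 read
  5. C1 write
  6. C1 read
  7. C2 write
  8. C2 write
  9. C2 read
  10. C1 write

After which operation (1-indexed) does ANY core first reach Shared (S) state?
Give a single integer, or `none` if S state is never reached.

Answer: 2

Derivation:
Op 1: C1 read [C1 read from I: no other sharers -> C1=E (exclusive)] -> [I,E,I]
Op 2: C2 read [C2 read from I: others=['C1=E'] -> C2=S, others downsized to S] -> [I,S,S]
  -> First S state at op 2; remaining ops need not be traced.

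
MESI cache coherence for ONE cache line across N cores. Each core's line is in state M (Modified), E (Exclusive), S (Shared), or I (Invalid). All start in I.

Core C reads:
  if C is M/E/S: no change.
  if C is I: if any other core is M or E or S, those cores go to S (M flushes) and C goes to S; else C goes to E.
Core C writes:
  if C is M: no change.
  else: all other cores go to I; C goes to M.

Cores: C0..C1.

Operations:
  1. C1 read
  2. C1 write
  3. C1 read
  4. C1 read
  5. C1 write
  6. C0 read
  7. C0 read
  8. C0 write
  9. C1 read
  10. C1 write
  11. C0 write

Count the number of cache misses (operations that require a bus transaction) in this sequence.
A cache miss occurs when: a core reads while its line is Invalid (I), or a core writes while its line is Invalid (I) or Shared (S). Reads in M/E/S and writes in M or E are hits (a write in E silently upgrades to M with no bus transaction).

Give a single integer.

Op 1: C1 read [C1 read from I: no other sharers -> C1=E (exclusive)] -> [I,E] [MISS #1: read from I]
Op 2: C1 write [C1 write: invalidate none -> C1=M] -> [I,M] [hit: write from E is a silent E->M upgrade, no bus transaction]
Op 3: C1 read [C1 read: already in M, no change] -> [I,M] [hit: read from M]
Op 4: C1 read [C1 read: already in M, no change] -> [I,M] [hit: read from M]
Op 5: C1 write [C1 write: already M (modified), no change] -> [I,M] [hit: write from M]
Op 6: C0 read [C0 read from I: others=['C1=M'] -> C0=S, others downsized to S] -> [S,S] [MISS #2: read from I]
Op 7: C0 read [C0 read: already in S, no change] -> [S,S] [hit: read from S]
Op 8: C0 write [C0 write: invalidate ['C1=S'] -> C0=M] -> [M,I] [MISS #3: write from S]
Op 9: C1 read [C1 read from I: others=['C0=M'] -> C1=S, others downsized to S] -> [S,S] [MISS #4: read from I]
Op 10: C1 write [C1 write: invalidate ['C0=S'] -> C1=M] -> [I,M] [MISS #5: write from S]
Op 11: C0 write [C0 write: invalidate ['C1=M'] -> C0=M] -> [M,I] [MISS #6: write from I]

Answer: 6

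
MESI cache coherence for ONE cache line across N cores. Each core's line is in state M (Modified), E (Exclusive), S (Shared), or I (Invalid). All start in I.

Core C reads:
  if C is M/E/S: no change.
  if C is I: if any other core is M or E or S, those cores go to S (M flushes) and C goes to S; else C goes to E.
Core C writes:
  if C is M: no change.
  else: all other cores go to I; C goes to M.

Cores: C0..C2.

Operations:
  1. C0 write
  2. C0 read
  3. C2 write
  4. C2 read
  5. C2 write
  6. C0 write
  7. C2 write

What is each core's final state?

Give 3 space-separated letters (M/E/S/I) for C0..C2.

Op 1: C0 write [C0 write: invalidate none -> C0=M] -> [M,I,I]
Op 2: C0 read [C0 read: already in M, no change] -> [M,I,I]
Op 3: C2 write [C2 write: invalidate ['C0=M'] -> C2=M] -> [I,I,M]
Op 4: C2 read [C2 read: already in M, no change] -> [I,I,M]
Op 5: C2 write [C2 write: already M (modified), no change] -> [I,I,M]
Op 6: C0 write [C0 write: invalidate ['C2=M'] -> C0=M] -> [M,I,I]
Op 7: C2 write [C2 write: invalidate ['C0=M'] -> C2=M] -> [I,I,M]

Answer: I I M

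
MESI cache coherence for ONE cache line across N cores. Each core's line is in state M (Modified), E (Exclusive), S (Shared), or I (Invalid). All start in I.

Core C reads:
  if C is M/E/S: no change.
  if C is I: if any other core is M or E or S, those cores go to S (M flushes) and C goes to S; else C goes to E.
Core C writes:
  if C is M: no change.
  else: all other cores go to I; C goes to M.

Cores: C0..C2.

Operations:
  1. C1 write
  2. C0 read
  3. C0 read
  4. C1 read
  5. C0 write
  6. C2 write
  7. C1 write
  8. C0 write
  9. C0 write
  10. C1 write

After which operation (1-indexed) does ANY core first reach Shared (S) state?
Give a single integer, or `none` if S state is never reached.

Answer: 2

Derivation:
Op 1: C1 write [C1 write: invalidate none -> C1=M] -> [I,M,I]
Op 2: C0 read [C0 read from I: others=['C1=M'] -> C0=S, others downsized to S] -> [S,S,I]
  -> First S state at op 2; remaining ops need not be traced.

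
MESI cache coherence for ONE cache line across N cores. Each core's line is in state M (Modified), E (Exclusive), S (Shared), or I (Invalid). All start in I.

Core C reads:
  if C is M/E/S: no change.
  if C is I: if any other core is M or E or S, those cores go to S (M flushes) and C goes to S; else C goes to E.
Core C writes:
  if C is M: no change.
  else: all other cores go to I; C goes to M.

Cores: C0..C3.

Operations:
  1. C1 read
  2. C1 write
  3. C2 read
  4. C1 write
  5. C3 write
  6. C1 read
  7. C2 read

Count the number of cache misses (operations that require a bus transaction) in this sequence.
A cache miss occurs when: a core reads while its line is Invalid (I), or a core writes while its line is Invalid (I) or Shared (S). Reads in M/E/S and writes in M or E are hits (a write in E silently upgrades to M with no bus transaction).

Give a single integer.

Op 1: C1 read [C1 read from I: no other sharers -> C1=E (exclusive)] -> [I,E,I,I] [MISS #1: read from I]
Op 2: C1 write [C1 write: invalidate none -> C1=M] -> [I,M,I,I] [hit: write from E is a silent E->M upgrade, no bus transaction]
Op 3: C2 read [C2 read from I: others=['C1=M'] -> C2=S, others downsized to S] -> [I,S,S,I] [MISS #2: read from I]
Op 4: C1 write [C1 write: invalidate ['C2=S'] -> C1=M] -> [I,M,I,I] [MISS #3: write from S]
Op 5: C3 write [C3 write: invalidate ['C1=M'] -> C3=M] -> [I,I,I,M] [MISS #4: write from I]
Op 6: C1 read [C1 read from I: others=['C3=M'] -> C1=S, others downsized to S] -> [I,S,I,S] [MISS #5: read from I]
Op 7: C2 read [C2 read from I: others=['C1=S', 'C3=S'] -> C2=S, others downsized to S] -> [I,S,S,S] [MISS #6: read from I]

Answer: 6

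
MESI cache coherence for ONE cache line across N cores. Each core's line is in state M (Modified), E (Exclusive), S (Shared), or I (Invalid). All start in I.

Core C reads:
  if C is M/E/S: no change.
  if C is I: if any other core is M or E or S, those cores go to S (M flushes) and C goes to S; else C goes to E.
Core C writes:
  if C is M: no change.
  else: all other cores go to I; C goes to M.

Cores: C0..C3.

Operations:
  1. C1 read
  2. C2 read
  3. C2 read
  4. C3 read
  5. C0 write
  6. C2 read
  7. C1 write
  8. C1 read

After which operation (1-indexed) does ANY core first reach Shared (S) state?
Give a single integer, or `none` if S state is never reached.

Op 1: C1 read [C1 read from I: no other sharers -> C1=E (exclusive)] -> [I,E,I,I]
Op 2: C2 read [C2 read from I: others=['C1=E'] -> C2=S, others downsized to S] -> [I,S,S,I]
  -> First S state at op 2; remaining ops need not be traced.

Answer: 2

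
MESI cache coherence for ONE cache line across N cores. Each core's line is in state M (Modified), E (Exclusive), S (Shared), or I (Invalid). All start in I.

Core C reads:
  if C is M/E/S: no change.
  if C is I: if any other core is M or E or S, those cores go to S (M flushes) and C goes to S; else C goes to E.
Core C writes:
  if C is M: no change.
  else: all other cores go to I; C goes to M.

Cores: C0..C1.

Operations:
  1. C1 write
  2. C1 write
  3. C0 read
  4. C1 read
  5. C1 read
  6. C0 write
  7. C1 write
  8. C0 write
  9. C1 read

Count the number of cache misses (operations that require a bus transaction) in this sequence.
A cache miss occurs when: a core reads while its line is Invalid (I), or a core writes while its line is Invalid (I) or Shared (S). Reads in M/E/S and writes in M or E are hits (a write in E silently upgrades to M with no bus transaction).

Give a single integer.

Op 1: C1 write [C1 write: invalidate none -> C1=M] -> [I,M] [MISS #1: write from I]
Op 2: C1 write [C1 write: already M (modified), no change] -> [I,M] [hit: write from M]
Op 3: C0 read [C0 read from I: others=['C1=M'] -> C0=S, others downsized to S] -> [S,S] [MISS #2: read from I]
Op 4: C1 read [C1 read: already in S, no change] -> [S,S] [hit: read from S]
Op 5: C1 read [C1 read: already in S, no change] -> [S,S] [hit: read from S]
Op 6: C0 write [C0 write: invalidate ['C1=S'] -> C0=M] -> [M,I] [MISS #3: write from S]
Op 7: C1 write [C1 write: invalidate ['C0=M'] -> C1=M] -> [I,M] [MISS #4: write from I]
Op 8: C0 write [C0 write: invalidate ['C1=M'] -> C0=M] -> [M,I] [MISS #5: write from I]
Op 9: C1 read [C1 read from I: others=['C0=M'] -> C1=S, others downsized to S] -> [S,S] [MISS #6: read from I]

Answer: 6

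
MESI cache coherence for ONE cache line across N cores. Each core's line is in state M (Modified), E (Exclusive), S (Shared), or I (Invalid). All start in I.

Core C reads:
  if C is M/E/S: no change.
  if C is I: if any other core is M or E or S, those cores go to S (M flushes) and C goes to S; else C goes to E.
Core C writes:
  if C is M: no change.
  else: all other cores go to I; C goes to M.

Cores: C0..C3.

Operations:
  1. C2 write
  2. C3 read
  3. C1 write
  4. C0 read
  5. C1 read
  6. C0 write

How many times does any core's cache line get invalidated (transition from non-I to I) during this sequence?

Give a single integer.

Op 1: C2 write [C2 write: invalidate none -> C2=M] -> [I,I,M,I] (invalidations this op: 0; running total: 0)
Op 2: C3 read [C3 read from I: others=['C2=M'] -> C3=S, others downsized to S] -> [I,I,S,S] (invalidations this op: 0; running total: 0)
Op 3: C1 write [C1 write: invalidate ['C2=S', 'C3=S'] -> C1=M] -> [I,M,I,I] (invalidations this op: 2; running total: 2)
Op 4: C0 read [C0 read from I: others=['C1=M'] -> C0=S, others downsized to S] -> [S,S,I,I] (invalidations this op: 0; running total: 2)
Op 5: C1 read [C1 read: already in S, no change] -> [S,S,I,I] (invalidations this op: 0; running total: 2)
Op 6: C0 write [C0 write: invalidate ['C1=S'] -> C0=M] -> [M,I,I,I] (invalidations this op: 1; running total: 3)

Answer: 3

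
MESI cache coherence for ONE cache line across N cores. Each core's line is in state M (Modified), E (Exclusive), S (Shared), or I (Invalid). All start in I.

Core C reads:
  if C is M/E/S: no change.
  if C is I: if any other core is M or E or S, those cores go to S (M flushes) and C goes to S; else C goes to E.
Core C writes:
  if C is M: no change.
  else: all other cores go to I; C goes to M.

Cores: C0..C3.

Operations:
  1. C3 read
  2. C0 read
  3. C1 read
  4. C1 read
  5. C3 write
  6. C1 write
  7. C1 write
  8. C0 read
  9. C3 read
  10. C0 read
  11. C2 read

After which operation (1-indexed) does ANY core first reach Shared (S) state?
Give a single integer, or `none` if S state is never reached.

Op 1: C3 read [C3 read from I: no other sharers -> C3=E (exclusive)] -> [I,I,I,E]
Op 2: C0 read [C0 read from I: others=['C3=E'] -> C0=S, others downsized to S] -> [S,I,I,S]
  -> First S state at op 2; remaining ops need not be traced.

Answer: 2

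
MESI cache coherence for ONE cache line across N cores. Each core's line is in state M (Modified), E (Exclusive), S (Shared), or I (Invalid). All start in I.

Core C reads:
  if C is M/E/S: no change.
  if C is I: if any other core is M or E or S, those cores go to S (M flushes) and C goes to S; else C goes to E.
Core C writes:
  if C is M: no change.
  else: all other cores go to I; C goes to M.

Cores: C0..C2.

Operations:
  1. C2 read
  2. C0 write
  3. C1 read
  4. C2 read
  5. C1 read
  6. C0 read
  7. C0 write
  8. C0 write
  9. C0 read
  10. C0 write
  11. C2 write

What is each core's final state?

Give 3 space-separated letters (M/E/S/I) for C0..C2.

Op 1: C2 read [C2 read from I: no other sharers -> C2=E (exclusive)] -> [I,I,E]
Op 2: C0 write [C0 write: invalidate ['C2=E'] -> C0=M] -> [M,I,I]
Op 3: C1 read [C1 read from I: others=['C0=M'] -> C1=S, others downsized to S] -> [S,S,I]
Op 4: C2 read [C2 read from I: others=['C0=S', 'C1=S'] -> C2=S, others downsized to S] -> [S,S,S]
Op 5: C1 read [C1 read: already in S, no change] -> [S,S,S]
Op 6: C0 read [C0 read: already in S, no change] -> [S,S,S]
Op 7: C0 write [C0 write: invalidate ['C1=S', 'C2=S'] -> C0=M] -> [M,I,I]
Op 8: C0 write [C0 write: already M (modified), no change] -> [M,I,I]
Op 9: C0 read [C0 read: already in M, no change] -> [M,I,I]
Op 10: C0 write [C0 write: already M (modified), no change] -> [M,I,I]
Op 11: C2 write [C2 write: invalidate ['C0=M'] -> C2=M] -> [I,I,M]

Answer: I I M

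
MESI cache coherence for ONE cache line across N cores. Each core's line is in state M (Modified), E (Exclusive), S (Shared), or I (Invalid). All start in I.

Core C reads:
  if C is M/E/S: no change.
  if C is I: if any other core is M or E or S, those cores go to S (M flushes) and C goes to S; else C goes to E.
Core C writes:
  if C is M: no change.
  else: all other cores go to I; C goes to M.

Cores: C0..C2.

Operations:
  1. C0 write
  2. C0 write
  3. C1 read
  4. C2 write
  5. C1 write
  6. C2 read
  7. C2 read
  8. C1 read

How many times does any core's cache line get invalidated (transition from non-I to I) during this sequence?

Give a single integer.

Op 1: C0 write [C0 write: invalidate none -> C0=M] -> [M,I,I] (invalidations this op: 0; running total: 0)
Op 2: C0 write [C0 write: already M (modified), no change] -> [M,I,I] (invalidations this op: 0; running total: 0)
Op 3: C1 read [C1 read from I: others=['C0=M'] -> C1=S, others downsized to S] -> [S,S,I] (invalidations this op: 0; running total: 0)
Op 4: C2 write [C2 write: invalidate ['C0=S', 'C1=S'] -> C2=M] -> [I,I,M] (invalidations this op: 2; running total: 2)
Op 5: C1 write [C1 write: invalidate ['C2=M'] -> C1=M] -> [I,M,I] (invalidations this op: 1; running total: 3)
Op 6: C2 read [C2 read from I: others=['C1=M'] -> C2=S, others downsized to S] -> [I,S,S] (invalidations this op: 0; running total: 3)
Op 7: C2 read [C2 read: already in S, no change] -> [I,S,S] (invalidations this op: 0; running total: 3)
Op 8: C1 read [C1 read: already in S, no change] -> [I,S,S] (invalidations this op: 0; running total: 3)

Answer: 3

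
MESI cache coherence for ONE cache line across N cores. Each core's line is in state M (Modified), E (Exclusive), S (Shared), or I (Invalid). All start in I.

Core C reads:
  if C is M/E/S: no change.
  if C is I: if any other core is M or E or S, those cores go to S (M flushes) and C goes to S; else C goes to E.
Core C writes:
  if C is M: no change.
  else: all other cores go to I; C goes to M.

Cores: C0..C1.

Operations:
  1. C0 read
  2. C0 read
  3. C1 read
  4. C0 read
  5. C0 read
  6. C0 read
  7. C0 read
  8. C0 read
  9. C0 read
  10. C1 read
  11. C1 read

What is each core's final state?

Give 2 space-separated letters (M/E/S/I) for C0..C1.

Op 1: C0 read [C0 read from I: no other sharers -> C0=E (exclusive)] -> [E,I]
Op 2: C0 read [C0 read: already in E, no change] -> [E,I]
Op 3: C1 read [C1 read from I: others=['C0=E'] -> C1=S, others downsized to S] -> [S,S]
Op 4: C0 read [C0 read: already in S, no change] -> [S,S]
Op 5: C0 read [C0 read: already in S, no change] -> [S,S]
Op 6: C0 read [C0 read: already in S, no change] -> [S,S]
Op 7: C0 read [C0 read: already in S, no change] -> [S,S]
Op 8: C0 read [C0 read: already in S, no change] -> [S,S]
Op 9: C0 read [C0 read: already in S, no change] -> [S,S]
Op 10: C1 read [C1 read: already in S, no change] -> [S,S]
Op 11: C1 read [C1 read: already in S, no change] -> [S,S]

Answer: S S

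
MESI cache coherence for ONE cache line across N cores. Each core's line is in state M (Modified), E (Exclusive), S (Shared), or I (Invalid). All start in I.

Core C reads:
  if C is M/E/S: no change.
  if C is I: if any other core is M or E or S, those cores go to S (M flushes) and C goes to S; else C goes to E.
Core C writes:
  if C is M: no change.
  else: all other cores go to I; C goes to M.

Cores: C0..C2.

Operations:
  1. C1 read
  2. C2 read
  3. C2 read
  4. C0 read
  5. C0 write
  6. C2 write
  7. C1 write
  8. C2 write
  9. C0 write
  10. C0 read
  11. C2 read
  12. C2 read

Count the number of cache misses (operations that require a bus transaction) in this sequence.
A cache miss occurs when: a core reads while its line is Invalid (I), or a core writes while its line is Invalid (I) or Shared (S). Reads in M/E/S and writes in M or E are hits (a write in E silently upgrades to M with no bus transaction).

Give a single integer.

Op 1: C1 read [C1 read from I: no other sharers -> C1=E (exclusive)] -> [I,E,I] [MISS #1: read from I]
Op 2: C2 read [C2 read from I: others=['C1=E'] -> C2=S, others downsized to S] -> [I,S,S] [MISS #2: read from I]
Op 3: C2 read [C2 read: already in S, no change] -> [I,S,S] [hit: read from S]
Op 4: C0 read [C0 read from I: others=['C1=S', 'C2=S'] -> C0=S, others downsized to S] -> [S,S,S] [MISS #3: read from I]
Op 5: C0 write [C0 write: invalidate ['C1=S', 'C2=S'] -> C0=M] -> [M,I,I] [MISS #4: write from S]
Op 6: C2 write [C2 write: invalidate ['C0=M'] -> C2=M] -> [I,I,M] [MISS #5: write from I]
Op 7: C1 write [C1 write: invalidate ['C2=M'] -> C1=M] -> [I,M,I] [MISS #6: write from I]
Op 8: C2 write [C2 write: invalidate ['C1=M'] -> C2=M] -> [I,I,M] [MISS #7: write from I]
Op 9: C0 write [C0 write: invalidate ['C2=M'] -> C0=M] -> [M,I,I] [MISS #8: write from I]
Op 10: C0 read [C0 read: already in M, no change] -> [M,I,I] [hit: read from M]
Op 11: C2 read [C2 read from I: others=['C0=M'] -> C2=S, others downsized to S] -> [S,I,S] [MISS #9: read from I]
Op 12: C2 read [C2 read: already in S, no change] -> [S,I,S] [hit: read from S]

Answer: 9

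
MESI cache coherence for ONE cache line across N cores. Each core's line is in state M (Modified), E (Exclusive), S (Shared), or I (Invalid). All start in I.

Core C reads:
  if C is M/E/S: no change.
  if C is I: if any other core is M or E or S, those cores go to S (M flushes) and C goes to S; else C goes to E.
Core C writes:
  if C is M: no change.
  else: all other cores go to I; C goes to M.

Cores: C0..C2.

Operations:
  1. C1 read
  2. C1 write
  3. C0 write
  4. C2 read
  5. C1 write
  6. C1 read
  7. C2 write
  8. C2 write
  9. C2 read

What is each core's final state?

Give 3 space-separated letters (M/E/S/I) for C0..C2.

Op 1: C1 read [C1 read from I: no other sharers -> C1=E (exclusive)] -> [I,E,I]
Op 2: C1 write [C1 write: invalidate none -> C1=M] -> [I,M,I]
Op 3: C0 write [C0 write: invalidate ['C1=M'] -> C0=M] -> [M,I,I]
Op 4: C2 read [C2 read from I: others=['C0=M'] -> C2=S, others downsized to S] -> [S,I,S]
Op 5: C1 write [C1 write: invalidate ['C0=S', 'C2=S'] -> C1=M] -> [I,M,I]
Op 6: C1 read [C1 read: already in M, no change] -> [I,M,I]
Op 7: C2 write [C2 write: invalidate ['C1=M'] -> C2=M] -> [I,I,M]
Op 8: C2 write [C2 write: already M (modified), no change] -> [I,I,M]
Op 9: C2 read [C2 read: already in M, no change] -> [I,I,M]

Answer: I I M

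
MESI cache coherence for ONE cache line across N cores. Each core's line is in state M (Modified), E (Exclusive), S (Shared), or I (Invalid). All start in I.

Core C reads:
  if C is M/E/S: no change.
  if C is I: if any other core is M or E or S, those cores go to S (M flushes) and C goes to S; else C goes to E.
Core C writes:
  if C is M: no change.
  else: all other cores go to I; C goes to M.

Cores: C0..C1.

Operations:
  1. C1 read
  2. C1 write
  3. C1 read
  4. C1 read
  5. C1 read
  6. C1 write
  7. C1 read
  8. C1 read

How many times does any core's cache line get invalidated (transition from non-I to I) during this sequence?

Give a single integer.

Answer: 0

Derivation:
Op 1: C1 read [C1 read from I: no other sharers -> C1=E (exclusive)] -> [I,E] (invalidations this op: 0; running total: 0)
Op 2: C1 write [C1 write: invalidate none -> C1=M] -> [I,M] (invalidations this op: 0; running total: 0)
Op 3: C1 read [C1 read: already in M, no change] -> [I,M] (invalidations this op: 0; running total: 0)
Op 4: C1 read [C1 read: already in M, no change] -> [I,M] (invalidations this op: 0; running total: 0)
Op 5: C1 read [C1 read: already in M, no change] -> [I,M] (invalidations this op: 0; running total: 0)
Op 6: C1 write [C1 write: already M (modified), no change] -> [I,M] (invalidations this op: 0; running total: 0)
Op 7: C1 read [C1 read: already in M, no change] -> [I,M] (invalidations this op: 0; running total: 0)
Op 8: C1 read [C1 read: already in M, no change] -> [I,M] (invalidations this op: 0; running total: 0)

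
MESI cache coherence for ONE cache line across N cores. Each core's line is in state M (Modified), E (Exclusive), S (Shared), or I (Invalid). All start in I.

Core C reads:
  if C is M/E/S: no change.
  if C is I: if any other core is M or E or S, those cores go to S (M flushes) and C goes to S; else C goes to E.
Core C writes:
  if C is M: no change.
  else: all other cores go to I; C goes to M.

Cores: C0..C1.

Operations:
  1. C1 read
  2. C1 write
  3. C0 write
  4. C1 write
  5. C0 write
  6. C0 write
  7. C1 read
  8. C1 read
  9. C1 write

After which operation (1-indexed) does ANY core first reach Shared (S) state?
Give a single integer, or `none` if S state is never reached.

Op 1: C1 read [C1 read from I: no other sharers -> C1=E (exclusive)] -> [I,E]
Op 2: C1 write [C1 write: invalidate none -> C1=M] -> [I,M]
Op 3: C0 write [C0 write: invalidate ['C1=M'] -> C0=M] -> [M,I]
Op 4: C1 write [C1 write: invalidate ['C0=M'] -> C1=M] -> [I,M]
Op 5: C0 write [C0 write: invalidate ['C1=M'] -> C0=M] -> [M,I]
Op 6: C0 write [C0 write: already M (modified), no change] -> [M,I]
Op 7: C1 read [C1 read from I: others=['C0=M'] -> C1=S, others downsized to S] -> [S,S]
  -> First S state at op 7; remaining ops need not be traced.

Answer: 7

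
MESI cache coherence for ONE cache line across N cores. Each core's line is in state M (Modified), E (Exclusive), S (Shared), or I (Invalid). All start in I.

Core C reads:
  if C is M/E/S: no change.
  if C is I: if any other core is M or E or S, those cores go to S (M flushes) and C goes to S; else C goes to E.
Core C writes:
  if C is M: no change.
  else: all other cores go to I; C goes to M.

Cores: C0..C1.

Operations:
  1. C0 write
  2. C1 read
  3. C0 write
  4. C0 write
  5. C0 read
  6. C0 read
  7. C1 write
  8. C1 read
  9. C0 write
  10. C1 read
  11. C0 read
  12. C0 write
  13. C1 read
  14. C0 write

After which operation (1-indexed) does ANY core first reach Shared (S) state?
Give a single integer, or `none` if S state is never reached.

Answer: 2

Derivation:
Op 1: C0 write [C0 write: invalidate none -> C0=M] -> [M,I]
Op 2: C1 read [C1 read from I: others=['C0=M'] -> C1=S, others downsized to S] -> [S,S]
  -> First S state at op 2; remaining ops need not be traced.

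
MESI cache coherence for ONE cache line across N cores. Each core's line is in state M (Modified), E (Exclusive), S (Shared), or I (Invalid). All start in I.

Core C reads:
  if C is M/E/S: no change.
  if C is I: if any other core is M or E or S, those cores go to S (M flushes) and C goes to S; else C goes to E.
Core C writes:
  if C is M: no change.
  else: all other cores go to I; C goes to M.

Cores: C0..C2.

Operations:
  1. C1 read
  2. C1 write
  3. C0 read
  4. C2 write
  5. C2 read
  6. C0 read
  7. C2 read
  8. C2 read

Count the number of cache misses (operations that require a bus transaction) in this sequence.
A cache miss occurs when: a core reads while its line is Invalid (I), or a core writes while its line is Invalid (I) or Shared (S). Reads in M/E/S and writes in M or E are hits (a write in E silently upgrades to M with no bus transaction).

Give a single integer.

Answer: 4

Derivation:
Op 1: C1 read [C1 read from I: no other sharers -> C1=E (exclusive)] -> [I,E,I] [MISS #1: read from I]
Op 2: C1 write [C1 write: invalidate none -> C1=M] -> [I,M,I] [hit: write from E is a silent E->M upgrade, no bus transaction]
Op 3: C0 read [C0 read from I: others=['C1=M'] -> C0=S, others downsized to S] -> [S,S,I] [MISS #2: read from I]
Op 4: C2 write [C2 write: invalidate ['C0=S', 'C1=S'] -> C2=M] -> [I,I,M] [MISS #3: write from I]
Op 5: C2 read [C2 read: already in M, no change] -> [I,I,M] [hit: read from M]
Op 6: C0 read [C0 read from I: others=['C2=M'] -> C0=S, others downsized to S] -> [S,I,S] [MISS #4: read from I]
Op 7: C2 read [C2 read: already in S, no change] -> [S,I,S] [hit: read from S]
Op 8: C2 read [C2 read: already in S, no change] -> [S,I,S] [hit: read from S]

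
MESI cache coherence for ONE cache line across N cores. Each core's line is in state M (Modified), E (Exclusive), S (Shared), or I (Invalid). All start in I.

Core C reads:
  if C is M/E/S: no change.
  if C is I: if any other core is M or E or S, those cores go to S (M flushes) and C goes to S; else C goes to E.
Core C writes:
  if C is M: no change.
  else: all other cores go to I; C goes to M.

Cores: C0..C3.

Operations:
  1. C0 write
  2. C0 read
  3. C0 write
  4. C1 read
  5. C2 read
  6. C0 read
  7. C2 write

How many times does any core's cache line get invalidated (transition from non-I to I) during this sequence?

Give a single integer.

Answer: 2

Derivation:
Op 1: C0 write [C0 write: invalidate none -> C0=M] -> [M,I,I,I] (invalidations this op: 0; running total: 0)
Op 2: C0 read [C0 read: already in M, no change] -> [M,I,I,I] (invalidations this op: 0; running total: 0)
Op 3: C0 write [C0 write: already M (modified), no change] -> [M,I,I,I] (invalidations this op: 0; running total: 0)
Op 4: C1 read [C1 read from I: others=['C0=M'] -> C1=S, others downsized to S] -> [S,S,I,I] (invalidations this op: 0; running total: 0)
Op 5: C2 read [C2 read from I: others=['C0=S', 'C1=S'] -> C2=S, others downsized to S] -> [S,S,S,I] (invalidations this op: 0; running total: 0)
Op 6: C0 read [C0 read: already in S, no change] -> [S,S,S,I] (invalidations this op: 0; running total: 0)
Op 7: C2 write [C2 write: invalidate ['C0=S', 'C1=S'] -> C2=M] -> [I,I,M,I] (invalidations this op: 2; running total: 2)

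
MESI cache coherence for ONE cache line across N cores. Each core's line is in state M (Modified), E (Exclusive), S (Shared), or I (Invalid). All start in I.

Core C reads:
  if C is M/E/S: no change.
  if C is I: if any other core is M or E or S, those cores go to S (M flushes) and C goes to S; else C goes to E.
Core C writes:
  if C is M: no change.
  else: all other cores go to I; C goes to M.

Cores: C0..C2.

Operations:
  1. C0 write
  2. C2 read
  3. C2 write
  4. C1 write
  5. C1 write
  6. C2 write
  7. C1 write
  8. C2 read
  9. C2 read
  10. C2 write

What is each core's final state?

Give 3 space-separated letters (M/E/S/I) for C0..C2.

Answer: I I M

Derivation:
Op 1: C0 write [C0 write: invalidate none -> C0=M] -> [M,I,I]
Op 2: C2 read [C2 read from I: others=['C0=M'] -> C2=S, others downsized to S] -> [S,I,S]
Op 3: C2 write [C2 write: invalidate ['C0=S'] -> C2=M] -> [I,I,M]
Op 4: C1 write [C1 write: invalidate ['C2=M'] -> C1=M] -> [I,M,I]
Op 5: C1 write [C1 write: already M (modified), no change] -> [I,M,I]
Op 6: C2 write [C2 write: invalidate ['C1=M'] -> C2=M] -> [I,I,M]
Op 7: C1 write [C1 write: invalidate ['C2=M'] -> C1=M] -> [I,M,I]
Op 8: C2 read [C2 read from I: others=['C1=M'] -> C2=S, others downsized to S] -> [I,S,S]
Op 9: C2 read [C2 read: already in S, no change] -> [I,S,S]
Op 10: C2 write [C2 write: invalidate ['C1=S'] -> C2=M] -> [I,I,M]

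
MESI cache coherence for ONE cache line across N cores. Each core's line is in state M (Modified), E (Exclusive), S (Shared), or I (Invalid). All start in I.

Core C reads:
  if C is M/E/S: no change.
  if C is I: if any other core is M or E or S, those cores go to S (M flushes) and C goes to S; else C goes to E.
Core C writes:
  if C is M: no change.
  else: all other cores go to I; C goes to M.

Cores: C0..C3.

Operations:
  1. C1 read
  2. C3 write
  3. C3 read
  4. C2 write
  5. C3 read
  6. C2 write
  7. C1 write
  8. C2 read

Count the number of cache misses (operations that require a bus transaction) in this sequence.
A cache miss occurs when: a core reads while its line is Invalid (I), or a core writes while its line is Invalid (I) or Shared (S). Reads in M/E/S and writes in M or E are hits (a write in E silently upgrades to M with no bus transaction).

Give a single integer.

Op 1: C1 read [C1 read from I: no other sharers -> C1=E (exclusive)] -> [I,E,I,I] [MISS #1: read from I]
Op 2: C3 write [C3 write: invalidate ['C1=E'] -> C3=M] -> [I,I,I,M] [MISS #2: write from I]
Op 3: C3 read [C3 read: already in M, no change] -> [I,I,I,M] [hit: read from M]
Op 4: C2 write [C2 write: invalidate ['C3=M'] -> C2=M] -> [I,I,M,I] [MISS #3: write from I]
Op 5: C3 read [C3 read from I: others=['C2=M'] -> C3=S, others downsized to S] -> [I,I,S,S] [MISS #4: read from I]
Op 6: C2 write [C2 write: invalidate ['C3=S'] -> C2=M] -> [I,I,M,I] [MISS #5: write from S]
Op 7: C1 write [C1 write: invalidate ['C2=M'] -> C1=M] -> [I,M,I,I] [MISS #6: write from I]
Op 8: C2 read [C2 read from I: others=['C1=M'] -> C2=S, others downsized to S] -> [I,S,S,I] [MISS #7: read from I]

Answer: 7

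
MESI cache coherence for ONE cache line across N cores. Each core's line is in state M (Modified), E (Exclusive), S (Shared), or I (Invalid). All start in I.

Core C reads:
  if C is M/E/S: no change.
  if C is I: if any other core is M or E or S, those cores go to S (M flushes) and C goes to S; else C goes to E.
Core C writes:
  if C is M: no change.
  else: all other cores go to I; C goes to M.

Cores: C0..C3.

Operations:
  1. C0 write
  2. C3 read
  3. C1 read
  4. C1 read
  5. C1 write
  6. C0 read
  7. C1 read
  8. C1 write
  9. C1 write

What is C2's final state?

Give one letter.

Answer: I

Derivation:
Op 1: C0 write [C0 write: invalidate none -> C0=M] -> [M,I,I,I]
Op 2: C3 read [C3 read from I: others=['C0=M'] -> C3=S, others downsized to S] -> [S,I,I,S]
Op 3: C1 read [C1 read from I: others=['C0=S', 'C3=S'] -> C1=S, others downsized to S] -> [S,S,I,S]
Op 4: C1 read [C1 read: already in S, no change] -> [S,S,I,S]
Op 5: C1 write [C1 write: invalidate ['C0=S', 'C3=S'] -> C1=M] -> [I,M,I,I]
Op 6: C0 read [C0 read from I: others=['C1=M'] -> C0=S, others downsized to S] -> [S,S,I,I]
Op 7: C1 read [C1 read: already in S, no change] -> [S,S,I,I]
Op 8: C1 write [C1 write: invalidate ['C0=S'] -> C1=M] -> [I,M,I,I]
Op 9: C1 write [C1 write: already M (modified), no change] -> [I,M,I,I]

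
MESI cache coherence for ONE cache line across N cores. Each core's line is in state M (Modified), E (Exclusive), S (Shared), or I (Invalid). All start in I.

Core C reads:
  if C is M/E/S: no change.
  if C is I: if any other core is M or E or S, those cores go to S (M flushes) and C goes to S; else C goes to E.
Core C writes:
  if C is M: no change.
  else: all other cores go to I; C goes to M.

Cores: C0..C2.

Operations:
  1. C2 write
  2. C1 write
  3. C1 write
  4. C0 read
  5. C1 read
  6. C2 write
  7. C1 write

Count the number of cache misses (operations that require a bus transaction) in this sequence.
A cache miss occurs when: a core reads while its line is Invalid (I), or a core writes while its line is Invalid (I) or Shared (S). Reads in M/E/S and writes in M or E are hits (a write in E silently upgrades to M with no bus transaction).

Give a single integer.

Op 1: C2 write [C2 write: invalidate none -> C2=M] -> [I,I,M] [MISS #1: write from I]
Op 2: C1 write [C1 write: invalidate ['C2=M'] -> C1=M] -> [I,M,I] [MISS #2: write from I]
Op 3: C1 write [C1 write: already M (modified), no change] -> [I,M,I] [hit: write from M]
Op 4: C0 read [C0 read from I: others=['C1=M'] -> C0=S, others downsized to S] -> [S,S,I] [MISS #3: read from I]
Op 5: C1 read [C1 read: already in S, no change] -> [S,S,I] [hit: read from S]
Op 6: C2 write [C2 write: invalidate ['C0=S', 'C1=S'] -> C2=M] -> [I,I,M] [MISS #4: write from I]
Op 7: C1 write [C1 write: invalidate ['C2=M'] -> C1=M] -> [I,M,I] [MISS #5: write from I]

Answer: 5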